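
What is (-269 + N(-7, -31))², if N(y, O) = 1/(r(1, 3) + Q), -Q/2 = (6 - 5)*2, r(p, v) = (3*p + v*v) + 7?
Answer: 16273156/225 ≈ 72325.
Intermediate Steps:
r(p, v) = 7 + v² + 3*p (r(p, v) = (3*p + v²) + 7 = (v² + 3*p) + 7 = 7 + v² + 3*p)
Q = -4 (Q = -2*(6 - 5)*2 = -2*2 = -4)
N(y, O) = 1/15 (N(y, O) = 1/((7 + 3² + 3*1) - 4) = 1/((7 + 9 + 3) - 4) = 1/(19 - 4) = 1/15)
(-269 + N(-7, -31))² = (-269 + 1/15)² = (-4034/15)² = 16273156/225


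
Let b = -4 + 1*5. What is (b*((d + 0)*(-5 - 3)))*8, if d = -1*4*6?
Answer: 1536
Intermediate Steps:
d = -24 (d = -4*6 = -24)
b = 1 (b = -4 + 5 = 1)
(b*((d + 0)*(-5 - 3)))*8 = (1*((-24 + 0)*(-5 - 3)))*8 = (1*(-24*(-8)))*8 = (1*192)*8 = 192*8 = 1536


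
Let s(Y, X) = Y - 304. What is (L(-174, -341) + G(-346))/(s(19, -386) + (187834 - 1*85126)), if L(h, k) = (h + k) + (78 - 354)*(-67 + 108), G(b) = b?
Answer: -4059/34141 ≈ -0.11889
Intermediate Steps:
s(Y, X) = -304 + Y
L(h, k) = -11316 + h + k (L(h, k) = (h + k) - 276*41 = (h + k) - 11316 = -11316 + h + k)
(L(-174, -341) + G(-346))/(s(19, -386) + (187834 - 1*85126)) = ((-11316 - 174 - 341) - 346)/((-304 + 19) + (187834 - 1*85126)) = (-11831 - 346)/(-285 + (187834 - 85126)) = -12177/(-285 + 102708) = -12177/102423 = -12177*1/102423 = -4059/34141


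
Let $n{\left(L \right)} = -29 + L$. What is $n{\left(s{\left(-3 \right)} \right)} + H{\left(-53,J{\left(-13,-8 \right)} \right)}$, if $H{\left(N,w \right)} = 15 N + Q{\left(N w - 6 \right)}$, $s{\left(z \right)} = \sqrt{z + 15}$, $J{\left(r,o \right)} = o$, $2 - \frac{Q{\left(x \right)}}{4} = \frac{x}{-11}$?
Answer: $-664 + 2 \sqrt{3} \approx -660.54$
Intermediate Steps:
$Q{\left(x \right)} = 8 + \frac{4 x}{11}$ ($Q{\left(x \right)} = 8 - 4 \frac{x}{-11} = 8 - 4 x \left(- \frac{1}{11}\right) = 8 - 4 \left(- \frac{x}{11}\right) = 8 + \frac{4 x}{11}$)
$s{\left(z \right)} = \sqrt{15 + z}$
$H{\left(N,w \right)} = \frac{64}{11} + 15 N + \frac{4 N w}{11}$ ($H{\left(N,w \right)} = 15 N + \left(8 + \frac{4 \left(N w - 6\right)}{11}\right) = 15 N + \left(8 + \frac{4 \left(-6 + N w\right)}{11}\right) = 15 N + \left(8 + \left(- \frac{24}{11} + \frac{4 N w}{11}\right)\right) = 15 N + \left(\frac{64}{11} + \frac{4 N w}{11}\right) = \frac{64}{11} + 15 N + \frac{4 N w}{11}$)
$n{\left(s{\left(-3 \right)} \right)} + H{\left(-53,J{\left(-13,-8 \right)} \right)} = \left(-29 + \sqrt{15 - 3}\right) + \left(\frac{64}{11} + 15 \left(-53\right) + \frac{4}{11} \left(-53\right) \left(-8\right)\right) = \left(-29 + \sqrt{12}\right) + \left(\frac{64}{11} - 795 + \frac{1696}{11}\right) = \left(-29 + 2 \sqrt{3}\right) - 635 = -664 + 2 \sqrt{3}$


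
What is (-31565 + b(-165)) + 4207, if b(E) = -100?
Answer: -27458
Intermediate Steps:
(-31565 + b(-165)) + 4207 = (-31565 - 100) + 4207 = -31665 + 4207 = -27458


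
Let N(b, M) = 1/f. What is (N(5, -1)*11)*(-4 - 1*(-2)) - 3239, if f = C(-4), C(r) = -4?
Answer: -6467/2 ≈ -3233.5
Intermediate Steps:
f = -4
N(b, M) = -¼ (N(b, M) = 1/(-4) = -¼)
(N(5, -1)*11)*(-4 - 1*(-2)) - 3239 = (-¼*11)*(-4 - 1*(-2)) - 3239 = -11*(-4 + 2)/4 - 3239 = -11/4*(-2) - 3239 = 11/2 - 3239 = -6467/2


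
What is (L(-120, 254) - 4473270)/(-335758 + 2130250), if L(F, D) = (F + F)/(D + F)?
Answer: -49951535/20038494 ≈ -2.4928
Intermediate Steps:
L(F, D) = 2*F/(D + F) (L(F, D) = (2*F)/(D + F) = 2*F/(D + F))
(L(-120, 254) - 4473270)/(-335758 + 2130250) = (2*(-120)/(254 - 120) - 4473270)/(-335758 + 2130250) = (2*(-120)/134 - 4473270)/1794492 = (2*(-120)*(1/134) - 4473270)*(1/1794492) = (-120/67 - 4473270)*(1/1794492) = -299709210/67*1/1794492 = -49951535/20038494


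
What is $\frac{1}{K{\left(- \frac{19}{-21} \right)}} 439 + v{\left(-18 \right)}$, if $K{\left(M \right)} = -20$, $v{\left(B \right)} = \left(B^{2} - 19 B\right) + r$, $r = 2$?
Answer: $\frac{12921}{20} \approx 646.05$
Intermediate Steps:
$v{\left(B \right)} = 2 + B^{2} - 19 B$ ($v{\left(B \right)} = \left(B^{2} - 19 B\right) + 2 = 2 + B^{2} - 19 B$)
$\frac{1}{K{\left(- \frac{19}{-21} \right)}} 439 + v{\left(-18 \right)} = \frac{1}{-20} \cdot 439 + \left(2 + \left(-18\right)^{2} - -342\right) = \left(- \frac{1}{20}\right) 439 + \left(2 + 324 + 342\right) = - \frac{439}{20} + 668 = \frac{12921}{20}$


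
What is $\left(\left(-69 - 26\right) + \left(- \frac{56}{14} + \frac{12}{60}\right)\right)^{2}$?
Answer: $\frac{244036}{25} \approx 9761.4$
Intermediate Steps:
$\left(\left(-69 - 26\right) + \left(- \frac{56}{14} + \frac{12}{60}\right)\right)^{2} = \left(-95 + \left(\left(-56\right) \frac{1}{14} + 12 \cdot \frac{1}{60}\right)\right)^{2} = \left(-95 + \left(-4 + \frac{1}{5}\right)\right)^{2} = \left(-95 - \frac{19}{5}\right)^{2} = \left(- \frac{494}{5}\right)^{2} = \frac{244036}{25}$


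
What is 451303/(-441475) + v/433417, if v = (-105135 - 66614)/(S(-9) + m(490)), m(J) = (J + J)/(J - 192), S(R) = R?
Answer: -155160025314226/162832697333825 ≈ -0.95288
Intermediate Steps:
m(J) = 2*J/(-192 + J) (m(J) = (2*J)/(-192 + J) = 2*J/(-192 + J))
v = 25590601/851 (v = (-105135 - 66614)/(-9 + 2*490/(-192 + 490)) = -171749/(-9 + 2*490/298) = -171749/(-9 + 2*490*(1/298)) = -171749/(-9 + 490/149) = -171749/(-851/149) = -171749*(-149/851) = 25590601/851 ≈ 30071.)
451303/(-441475) + v/433417 = 451303/(-441475) + (25590601/851)/433417 = 451303*(-1/441475) + (25590601/851)*(1/433417) = -451303/441475 + 25590601/368837867 = -155160025314226/162832697333825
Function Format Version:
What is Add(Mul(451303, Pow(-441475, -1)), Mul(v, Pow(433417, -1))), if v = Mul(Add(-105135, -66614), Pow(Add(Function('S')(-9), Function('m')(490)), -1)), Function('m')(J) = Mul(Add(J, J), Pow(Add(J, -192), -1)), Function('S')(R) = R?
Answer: Rational(-155160025314226, 162832697333825) ≈ -0.95288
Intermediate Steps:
Function('m')(J) = Mul(2, J, Pow(Add(-192, J), -1)) (Function('m')(J) = Mul(Mul(2, J), Pow(Add(-192, J), -1)) = Mul(2, J, Pow(Add(-192, J), -1)))
v = Rational(25590601, 851) (v = Mul(Add(-105135, -66614), Pow(Add(-9, Mul(2, 490, Pow(Add(-192, 490), -1))), -1)) = Mul(-171749, Pow(Add(-9, Mul(2, 490, Pow(298, -1))), -1)) = Mul(-171749, Pow(Add(-9, Mul(2, 490, Rational(1, 298))), -1)) = Mul(-171749, Pow(Add(-9, Rational(490, 149)), -1)) = Mul(-171749, Pow(Rational(-851, 149), -1)) = Mul(-171749, Rational(-149, 851)) = Rational(25590601, 851) ≈ 30071.)
Add(Mul(451303, Pow(-441475, -1)), Mul(v, Pow(433417, -1))) = Add(Mul(451303, Pow(-441475, -1)), Mul(Rational(25590601, 851), Pow(433417, -1))) = Add(Mul(451303, Rational(-1, 441475)), Mul(Rational(25590601, 851), Rational(1, 433417))) = Add(Rational(-451303, 441475), Rational(25590601, 368837867)) = Rational(-155160025314226, 162832697333825)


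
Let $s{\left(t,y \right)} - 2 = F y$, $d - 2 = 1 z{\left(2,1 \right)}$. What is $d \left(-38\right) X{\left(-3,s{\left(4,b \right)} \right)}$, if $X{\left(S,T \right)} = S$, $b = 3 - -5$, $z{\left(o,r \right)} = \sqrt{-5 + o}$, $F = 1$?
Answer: $228 + 114 i \sqrt{3} \approx 228.0 + 197.45 i$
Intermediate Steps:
$b = 8$ ($b = 3 + 5 = 8$)
$d = 2 + i \sqrt{3}$ ($d = 2 + 1 \sqrt{-5 + 2} = 2 + 1 \sqrt{-3} = 2 + 1 i \sqrt{3} = 2 + i \sqrt{3} \approx 2.0 + 1.732 i$)
$s{\left(t,y \right)} = 2 + y$ ($s{\left(t,y \right)} = 2 + 1 y = 2 + y$)
$d \left(-38\right) X{\left(-3,s{\left(4,b \right)} \right)} = \left(2 + i \sqrt{3}\right) \left(-38\right) \left(-3\right) = \left(-76 - 38 i \sqrt{3}\right) \left(-3\right) = 228 + 114 i \sqrt{3}$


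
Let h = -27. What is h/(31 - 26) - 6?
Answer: -57/5 ≈ -11.400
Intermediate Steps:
h/(31 - 26) - 6 = -27/(31 - 26) - 6 = -27/5 - 6 = -57/5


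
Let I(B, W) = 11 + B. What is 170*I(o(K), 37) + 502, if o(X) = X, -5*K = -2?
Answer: 2440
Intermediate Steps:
K = ⅖ (K = -⅕*(-2) = ⅖ ≈ 0.40000)
170*I(o(K), 37) + 502 = 170*(11 + ⅖) + 502 = 170*(57/5) + 502 = 1938 + 502 = 2440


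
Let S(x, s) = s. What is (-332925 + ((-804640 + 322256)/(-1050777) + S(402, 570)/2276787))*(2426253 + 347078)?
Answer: -105186785142161777880947/113923591119 ≈ -9.2331e+11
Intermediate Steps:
(-332925 + ((-804640 + 322256)/(-1050777) + S(402, 570)/2276787))*(2426253 + 347078) = (-332925 + ((-804640 + 322256)/(-1050777) + 570/2276787))*(2426253 + 347078) = (-332925 + (-482384*(-1/1050777) + 570*(1/2276787)))*2773331 = (-332925 + (68912/150111 + 190/758929))*2773331 = (-332925 + 52327836338/113923591119)*2773331 = -37927959245456737/113923591119*2773331 = -105186785142161777880947/113923591119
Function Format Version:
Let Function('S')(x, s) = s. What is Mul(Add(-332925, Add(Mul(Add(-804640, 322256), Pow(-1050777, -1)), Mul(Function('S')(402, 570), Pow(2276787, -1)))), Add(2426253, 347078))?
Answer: Rational(-105186785142161777880947, 113923591119) ≈ -9.2331e+11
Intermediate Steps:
Mul(Add(-332925, Add(Mul(Add(-804640, 322256), Pow(-1050777, -1)), Mul(Function('S')(402, 570), Pow(2276787, -1)))), Add(2426253, 347078)) = Mul(Add(-332925, Add(Mul(Add(-804640, 322256), Pow(-1050777, -1)), Mul(570, Pow(2276787, -1)))), Add(2426253, 347078)) = Mul(Add(-332925, Add(Mul(-482384, Rational(-1, 1050777)), Mul(570, Rational(1, 2276787)))), 2773331) = Mul(Add(-332925, Add(Rational(68912, 150111), Rational(190, 758929))), 2773331) = Mul(Add(-332925, Rational(52327836338, 113923591119)), 2773331) = Mul(Rational(-37927959245456737, 113923591119), 2773331) = Rational(-105186785142161777880947, 113923591119)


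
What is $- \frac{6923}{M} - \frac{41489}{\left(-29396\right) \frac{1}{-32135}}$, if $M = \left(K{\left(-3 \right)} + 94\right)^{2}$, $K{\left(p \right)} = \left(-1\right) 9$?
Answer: $- \frac{9632927641883}{212386100} \approx -45356.0$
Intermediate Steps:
$K{\left(p \right)} = -9$
$M = 7225$ ($M = \left(-9 + 94\right)^{2} = 85^{2} = 7225$)
$- \frac{6923}{M} - \frac{41489}{\left(-29396\right) \frac{1}{-32135}} = - \frac{6923}{7225} - \frac{41489}{\left(-29396\right) \frac{1}{-32135}} = \left(-6923\right) \frac{1}{7225} - \frac{41489}{\left(-29396\right) \left(- \frac{1}{32135}\right)} = - \frac{6923}{7225} - \frac{41489}{\frac{29396}{32135}} = - \frac{6923}{7225} - \frac{1333249015}{29396} = - \frac{9632927641883}{212386100}$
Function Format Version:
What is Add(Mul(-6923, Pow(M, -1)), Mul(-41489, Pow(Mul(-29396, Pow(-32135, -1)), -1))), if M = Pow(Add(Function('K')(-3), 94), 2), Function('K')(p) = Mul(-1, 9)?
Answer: Rational(-9632927641883, 212386100) ≈ -45356.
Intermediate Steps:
Function('K')(p) = -9
M = 7225 (M = Pow(Add(-9, 94), 2) = Pow(85, 2) = 7225)
Add(Mul(-6923, Pow(M, -1)), Mul(-41489, Pow(Mul(-29396, Pow(-32135, -1)), -1))) = Add(Mul(-6923, Pow(7225, -1)), Mul(-41489, Pow(Mul(-29396, Pow(-32135, -1)), -1))) = Add(Mul(-6923, Rational(1, 7225)), Mul(-41489, Pow(Mul(-29396, Rational(-1, 32135)), -1))) = Add(Rational(-6923, 7225), Mul(-41489, Pow(Rational(29396, 32135), -1))) = Add(Rational(-6923, 7225), Mul(-41489, Rational(32135, 29396))) = Add(Rational(-6923, 7225), Rational(-1333249015, 29396)) = Rational(-9632927641883, 212386100)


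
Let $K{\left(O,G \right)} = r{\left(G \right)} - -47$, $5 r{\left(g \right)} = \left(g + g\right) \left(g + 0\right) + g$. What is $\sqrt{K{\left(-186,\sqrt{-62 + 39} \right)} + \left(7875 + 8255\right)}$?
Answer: $\frac{\sqrt{404195 + 5 i \sqrt{23}}}{5} \approx 127.15 + 0.0037717 i$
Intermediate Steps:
$r{\left(g \right)} = \frac{g}{5} + \frac{2 g^{2}}{5}$ ($r{\left(g \right)} = \frac{\left(g + g\right) \left(g + 0\right) + g}{5} = \frac{2 g g + g}{5} = \frac{2 g^{2} + g}{5} = \frac{g + 2 g^{2}}{5} = \frac{g}{5} + \frac{2 g^{2}}{5}$)
$K{\left(O,G \right)} = 47 + \frac{G \left(1 + 2 G\right)}{5}$ ($K{\left(O,G \right)} = \frac{G \left(1 + 2 G\right)}{5} - -47 = \frac{G \left(1 + 2 G\right)}{5} + 47 = 47 + \frac{G \left(1 + 2 G\right)}{5}$)
$\sqrt{K{\left(-186,\sqrt{-62 + 39} \right)} + \left(7875 + 8255\right)} = \sqrt{\left(47 + \frac{\sqrt{-62 + 39} \left(1 + 2 \sqrt{-62 + 39}\right)}{5}\right) + \left(7875 + 8255\right)} = \sqrt{\left(47 + \frac{\sqrt{-23} \left(1 + 2 \sqrt{-23}\right)}{5}\right) + 16130} = \sqrt{\left(47 + \frac{i \sqrt{23} \left(1 + 2 i \sqrt{23}\right)}{5}\right) + 16130} = \sqrt{16177 + \frac{i \sqrt{23} \left(1 + 2 i \sqrt{23}\right)}{5}}$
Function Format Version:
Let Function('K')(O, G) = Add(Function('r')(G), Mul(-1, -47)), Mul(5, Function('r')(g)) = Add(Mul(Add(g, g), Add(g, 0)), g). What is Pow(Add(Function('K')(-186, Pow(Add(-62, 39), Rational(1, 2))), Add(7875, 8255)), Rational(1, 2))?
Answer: Mul(Rational(1, 5), Pow(Add(404195, Mul(5, I, Pow(23, Rational(1, 2)))), Rational(1, 2))) ≈ Add(127.15, Mul(0.0037717, I))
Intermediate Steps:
Function('r')(g) = Add(Mul(Rational(1, 5), g), Mul(Rational(2, 5), Pow(g, 2))) (Function('r')(g) = Mul(Rational(1, 5), Add(Mul(Add(g, g), Add(g, 0)), g)) = Mul(Rational(1, 5), Add(Mul(Mul(2, g), g), g)) = Mul(Rational(1, 5), Add(Mul(2, Pow(g, 2)), g)) = Mul(Rational(1, 5), Add(g, Mul(2, Pow(g, 2)))) = Add(Mul(Rational(1, 5), g), Mul(Rational(2, 5), Pow(g, 2))))
Function('K')(O, G) = Add(47, Mul(Rational(1, 5), G, Add(1, Mul(2, G)))) (Function('K')(O, G) = Add(Mul(Rational(1, 5), G, Add(1, Mul(2, G))), Mul(-1, -47)) = Add(Mul(Rational(1, 5), G, Add(1, Mul(2, G))), 47) = Add(47, Mul(Rational(1, 5), G, Add(1, Mul(2, G)))))
Pow(Add(Function('K')(-186, Pow(Add(-62, 39), Rational(1, 2))), Add(7875, 8255)), Rational(1, 2)) = Pow(Add(Add(47, Mul(Rational(1, 5), Pow(Add(-62, 39), Rational(1, 2)), Add(1, Mul(2, Pow(Add(-62, 39), Rational(1, 2)))))), Add(7875, 8255)), Rational(1, 2)) = Pow(Add(Add(47, Mul(Rational(1, 5), Pow(-23, Rational(1, 2)), Add(1, Mul(2, Pow(-23, Rational(1, 2)))))), 16130), Rational(1, 2)) = Pow(Add(Add(47, Mul(Rational(1, 5), Mul(I, Pow(23, Rational(1, 2))), Add(1, Mul(2, Mul(I, Pow(23, Rational(1, 2))))))), 16130), Rational(1, 2)) = Pow(Add(Add(47, Mul(Rational(1, 5), Mul(I, Pow(23, Rational(1, 2))), Add(1, Mul(2, I, Pow(23, Rational(1, 2)))))), 16130), Rational(1, 2)) = Pow(Add(Add(47, Mul(Rational(1, 5), I, Pow(23, Rational(1, 2)), Add(1, Mul(2, I, Pow(23, Rational(1, 2)))))), 16130), Rational(1, 2)) = Pow(Add(16177, Mul(Rational(1, 5), I, Pow(23, Rational(1, 2)), Add(1, Mul(2, I, Pow(23, Rational(1, 2)))))), Rational(1, 2))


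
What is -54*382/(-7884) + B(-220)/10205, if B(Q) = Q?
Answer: 386619/148993 ≈ 2.5949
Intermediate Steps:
-54*382/(-7884) + B(-220)/10205 = -54*382/(-7884) - 220/10205 = -20628*(-1/7884) - 220*1/10205 = 191/73 - 44/2041 = 386619/148993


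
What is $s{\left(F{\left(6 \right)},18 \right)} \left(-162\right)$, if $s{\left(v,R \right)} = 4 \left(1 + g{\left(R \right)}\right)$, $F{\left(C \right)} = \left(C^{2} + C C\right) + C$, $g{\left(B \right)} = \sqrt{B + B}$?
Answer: $-4536$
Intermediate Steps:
$g{\left(B \right)} = \sqrt{2} \sqrt{B}$ ($g{\left(B \right)} = \sqrt{2 B} = \sqrt{2} \sqrt{B}$)
$F{\left(C \right)} = C + 2 C^{2}$ ($F{\left(C \right)} = \left(C^{2} + C^{2}\right) + C = 2 C^{2} + C = C + 2 C^{2}$)
$s{\left(v,R \right)} = 4 + 4 \sqrt{2} \sqrt{R}$ ($s{\left(v,R \right)} = 4 \left(1 + \sqrt{2} \sqrt{R}\right) = 4 + 4 \sqrt{2} \sqrt{R}$)
$s{\left(F{\left(6 \right)},18 \right)} \left(-162\right) = \left(4 + 4 \sqrt{2} \sqrt{18}\right) \left(-162\right) = \left(4 + 4 \sqrt{2} \cdot 3 \sqrt{2}\right) \left(-162\right) = \left(4 + 24\right) \left(-162\right) = 28 \left(-162\right) = -4536$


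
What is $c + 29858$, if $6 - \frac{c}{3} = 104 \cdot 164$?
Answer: $-21292$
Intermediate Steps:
$c = -51150$ ($c = 18 - 3 \cdot 104 \cdot 164 = 18 - 51168 = -51150$)
$c + 29858 = -51150 + 29858 = -21292$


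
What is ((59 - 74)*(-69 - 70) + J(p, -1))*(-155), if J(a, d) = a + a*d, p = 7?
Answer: -323175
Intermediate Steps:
((59 - 74)*(-69 - 70) + J(p, -1))*(-155) = ((59 - 74)*(-69 - 70) + 7*(1 - 1))*(-155) = (-15*(-139) + 7*0)*(-155) = (2085 + 0)*(-155) = 2085*(-155) = -323175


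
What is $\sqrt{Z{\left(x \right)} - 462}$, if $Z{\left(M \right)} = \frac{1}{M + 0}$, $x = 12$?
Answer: $\frac{i \sqrt{16629}}{6} \approx 21.492 i$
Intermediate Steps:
$Z{\left(M \right)} = \frac{1}{M}$
$\sqrt{Z{\left(x \right)} - 462} = \sqrt{\frac{1}{12} - 462} = \sqrt{- \frac{5543}{12}} = \frac{i \sqrt{16629}}{6}$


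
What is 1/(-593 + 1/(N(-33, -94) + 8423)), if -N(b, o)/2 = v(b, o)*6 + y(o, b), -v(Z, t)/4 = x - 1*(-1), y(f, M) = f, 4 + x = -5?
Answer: -8227/4878610 ≈ -0.0016863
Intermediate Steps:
x = -9 (x = -4 - 5 = -9)
v(Z, t) = 32 (v(Z, t) = -4*(-9 - 1*(-1)) = -4*(-9 + 1) = -4*(-8) = 32)
N(b, o) = -384 - 2*o (N(b, o) = -2*(32*6 + o) = -2*(192 + o) = -384 - 2*o)
1/(-593 + 1/(N(-33, -94) + 8423)) = 1/(-593 + 1/((-384 - 2*(-94)) + 8423)) = 1/(-593 + 1/((-384 + 188) + 8423)) = 1/(-593 + 1/(-196 + 8423)) = 1/(-593 + 1/8227) = 1/(-4878610/8227) = -8227/4878610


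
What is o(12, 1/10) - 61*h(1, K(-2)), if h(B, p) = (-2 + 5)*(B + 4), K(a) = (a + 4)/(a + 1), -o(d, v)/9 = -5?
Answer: -870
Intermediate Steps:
o(d, v) = 45 (o(d, v) = -9*(-5) = 45)
K(a) = (4 + a)/(1 + a)
h(B, p) = 12 + 3*B (h(B, p) = 3*(4 + B) = 12 + 3*B)
o(12, 1/10) - 61*h(1, K(-2)) = 45 - 61*(12 + 3*1) = 45 - 61*(12 + 3) = 45 - 61*15 = 45 - 915 = -870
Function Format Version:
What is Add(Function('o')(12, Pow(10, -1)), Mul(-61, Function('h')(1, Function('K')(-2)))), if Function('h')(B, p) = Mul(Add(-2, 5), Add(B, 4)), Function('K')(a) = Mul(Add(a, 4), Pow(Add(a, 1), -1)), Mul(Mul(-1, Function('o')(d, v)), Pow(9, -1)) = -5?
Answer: -870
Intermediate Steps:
Function('o')(d, v) = 45 (Function('o')(d, v) = Mul(-9, -5) = 45)
Function('K')(a) = Mul(Pow(Add(1, a), -1), Add(4, a)) (Function('K')(a) = Mul(Add(4, a), Pow(Add(1, a), -1)) = Mul(Pow(Add(1, a), -1), Add(4, a)))
Function('h')(B, p) = Add(12, Mul(3, B)) (Function('h')(B, p) = Mul(3, Add(4, B)) = Add(12, Mul(3, B)))
Add(Function('o')(12, Pow(10, -1)), Mul(-61, Function('h')(1, Function('K')(-2)))) = Add(45, Mul(-61, Add(12, Mul(3, 1)))) = Add(45, Mul(-61, Add(12, 3))) = Add(45, Mul(-61, 15)) = Add(45, -915) = -870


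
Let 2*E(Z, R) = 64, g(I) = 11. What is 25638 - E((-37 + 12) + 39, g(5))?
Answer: 25606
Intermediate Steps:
E(Z, R) = 32 (E(Z, R) = (½)*64 = 32)
25638 - E((-37 + 12) + 39, g(5)) = 25638 - 1*32 = 25638 - 32 = 25606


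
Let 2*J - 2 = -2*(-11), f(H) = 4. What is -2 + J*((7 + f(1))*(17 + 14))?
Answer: 4090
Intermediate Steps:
J = 12 (J = 1 + (-2*(-11))/2 = 1 + (1/2)*22 = 1 + 11 = 12)
-2 + J*((7 + f(1))*(17 + 14)) = -2 + 12*((7 + 4)*(17 + 14)) = -2 + 12*(11*31) = -2 + 12*341 = -2 + 4092 = 4090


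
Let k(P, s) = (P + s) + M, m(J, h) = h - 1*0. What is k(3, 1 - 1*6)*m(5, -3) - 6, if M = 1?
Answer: -3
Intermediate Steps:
m(J, h) = h (m(J, h) = h + 0 = h)
k(P, s) = 1 + P + s (k(P, s) = (P + s) + 1 = 1 + P + s)
k(3, 1 - 1*6)*m(5, -3) - 6 = (1 + 3 + (1 - 1*6))*(-3) - 6 = (1 + 3 + (1 - 6))*(-3) - 6 = (1 + 3 - 5)*(-3) - 6 = -1*(-3) - 6 = 3 - 6 = -3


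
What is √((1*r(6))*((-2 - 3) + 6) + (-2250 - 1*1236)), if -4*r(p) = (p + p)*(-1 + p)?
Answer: 3*I*√389 ≈ 59.169*I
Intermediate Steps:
r(p) = -p*(-1 + p)/2 (r(p) = -(p + p)*(-1 + p)/4 = -2*p*(-1 + p)/4 = -p*(-1 + p)/2)
√((1*r(6))*((-2 - 3) + 6) + (-2250 - 1*1236)) = √((1*((½)*6*(1 - 1*6)))*((-2 - 3) + 6) + (-2250 - 1*1236)) = √((1*((½)*6*(1 - 6)))*(-5 + 6) + (-2250 - 1236)) = √((1*((½)*6*(-5)))*1 - 3486) = √((1*(-15))*1 - 3486) = √(-15*1 - 3486) = √(-15 - 3486) = √(-3501) = 3*I*√389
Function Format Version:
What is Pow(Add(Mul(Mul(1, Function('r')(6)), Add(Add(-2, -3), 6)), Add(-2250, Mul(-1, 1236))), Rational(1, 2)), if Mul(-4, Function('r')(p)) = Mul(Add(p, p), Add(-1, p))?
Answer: Mul(3, I, Pow(389, Rational(1, 2))) ≈ Mul(59.169, I)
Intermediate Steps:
Function('r')(p) = Mul(Rational(-1, 2), p, Add(-1, p)) (Function('r')(p) = Mul(Rational(-1, 4), Mul(Add(p, p), Add(-1, p))) = Mul(Rational(-1, 4), Mul(Mul(2, p), Add(-1, p))) = Mul(Rational(-1, 4), Mul(2, p, Add(-1, p))) = Mul(Rational(-1, 2), p, Add(-1, p)))
Pow(Add(Mul(Mul(1, Function('r')(6)), Add(Add(-2, -3), 6)), Add(-2250, Mul(-1, 1236))), Rational(1, 2)) = Pow(Add(Mul(Mul(1, Mul(Rational(1, 2), 6, Add(1, Mul(-1, 6)))), Add(Add(-2, -3), 6)), Add(-2250, Mul(-1, 1236))), Rational(1, 2)) = Pow(Add(Mul(Mul(1, Mul(Rational(1, 2), 6, Add(1, -6))), Add(-5, 6)), Add(-2250, -1236)), Rational(1, 2)) = Pow(Add(Mul(Mul(1, Mul(Rational(1, 2), 6, -5)), 1), -3486), Rational(1, 2)) = Pow(Add(Mul(Mul(1, -15), 1), -3486), Rational(1, 2)) = Pow(Add(Mul(-15, 1), -3486), Rational(1, 2)) = Pow(Add(-15, -3486), Rational(1, 2)) = Pow(-3501, Rational(1, 2)) = Mul(3, I, Pow(389, Rational(1, 2)))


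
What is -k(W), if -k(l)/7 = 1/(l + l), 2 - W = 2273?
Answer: -7/4542 ≈ -0.0015412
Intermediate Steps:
W = -2271 (W = 2 - 1*2273 = 2 - 2273 = -2271)
k(l) = -7/(2*l) (k(l) = -7/(l + l) = -7*1/(2*l) = -7/(2*l))
-k(W) = -(-7)/(2*(-2271)) = -(-7)*(-1)/(2*2271) = -1*7/4542 = -7/4542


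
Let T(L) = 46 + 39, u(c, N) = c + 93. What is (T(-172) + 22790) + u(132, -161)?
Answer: 23100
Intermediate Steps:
u(c, N) = 93 + c
T(L) = 85
(T(-172) + 22790) + u(132, -161) = (85 + 22790) + (93 + 132) = 22875 + 225 = 23100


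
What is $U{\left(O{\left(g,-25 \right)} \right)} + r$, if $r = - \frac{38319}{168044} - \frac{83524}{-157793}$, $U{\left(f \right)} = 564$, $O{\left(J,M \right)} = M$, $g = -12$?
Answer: $\frac{14963107364177}{26516166892} \approx 564.3$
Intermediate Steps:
$r = \frac{7989237089}{26516166892}$ ($r = \left(-38319\right) \frac{1}{168044} - - \frac{83524}{157793} = - \frac{38319}{168044} + \frac{83524}{157793} = \frac{7989237089}{26516166892} \approx 0.3013$)
$U{\left(O{\left(g,-25 \right)} \right)} + r = 564 + \frac{7989237089}{26516166892} = \frac{14963107364177}{26516166892}$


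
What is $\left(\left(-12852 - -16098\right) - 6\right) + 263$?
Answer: $3503$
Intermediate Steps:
$\left(\left(-12852 - -16098\right) - 6\right) + 263 = \left(\left(-12852 + 16098\right) - 6\right) + 263 = \left(3246 - 6\right) + 263 = 3240 + 263 = 3503$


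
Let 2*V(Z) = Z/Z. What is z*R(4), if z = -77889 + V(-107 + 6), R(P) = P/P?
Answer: -155777/2 ≈ -77889.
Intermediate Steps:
V(Z) = ½ (V(Z) = (Z/Z)/2 = (½)*1 = ½)
R(P) = 1
z = -155777/2 (z = -77889 + ½ = -155777/2 ≈ -77889.)
z*R(4) = -155777/2*1 = -155777/2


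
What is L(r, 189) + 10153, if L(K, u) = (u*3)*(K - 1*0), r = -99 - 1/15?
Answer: -230089/5 ≈ -46018.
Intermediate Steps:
r = -1486/15 (r = -99 - 1*1/15 = -99 - 1/15 = -1486/15 ≈ -99.067)
L(K, u) = 3*K*u (L(K, u) = (3*u)*(K + 0) = (3*u)*K = 3*K*u)
L(r, 189) + 10153 = 3*(-1486/15)*189 + 10153 = -280854/5 + 10153 = -230089/5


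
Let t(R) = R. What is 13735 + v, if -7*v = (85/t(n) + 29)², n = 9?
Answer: 7668029/567 ≈ 13524.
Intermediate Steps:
v = -119716/567 (v = -(85/9 + 29)²/7 = -(346/9)²/7 = -⅐*119716/81 = -119716/567 ≈ -211.14)
13735 + v = 13735 - 119716/567 = 7668029/567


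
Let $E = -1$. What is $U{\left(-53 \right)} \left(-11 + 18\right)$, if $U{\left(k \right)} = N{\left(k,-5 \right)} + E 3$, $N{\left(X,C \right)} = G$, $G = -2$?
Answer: $-35$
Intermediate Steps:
$N{\left(X,C \right)} = -2$
$U{\left(k \right)} = -5$ ($U{\left(k \right)} = -2 - 3 = -5$)
$U{\left(-53 \right)} \left(-11 + 18\right) = - 5 \left(-11 + 18\right) = \left(-5\right) 7 = -35$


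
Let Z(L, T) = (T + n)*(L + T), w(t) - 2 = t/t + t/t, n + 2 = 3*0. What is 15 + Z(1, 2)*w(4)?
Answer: 15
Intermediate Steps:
n = -2 (n = -2 + 3*0 = -2 + 0 = -2)
w(t) = 4 (w(t) = 2 + (t/t + t/t) = 2 + (1 + 1) = 2 + 2 = 4)
Z(L, T) = (-2 + T)*(L + T) (Z(L, T) = (T - 2)*(L + T) = (-2 + T)*(L + T))
15 + Z(1, 2)*w(4) = 15 + (2**2 - 2*1 - 2*2 + 1*2)*4 = 15 + (4 - 2 - 4 + 2)*4 = 15 + 0*4 = 15 + 0 = 15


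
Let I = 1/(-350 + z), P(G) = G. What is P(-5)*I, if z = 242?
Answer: 5/108 ≈ 0.046296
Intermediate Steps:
I = -1/108 (I = 1/(-350 + 242) = 1/(-108) = -1/108 ≈ -0.0092593)
P(-5)*I = -5*(-1/108) = 5/108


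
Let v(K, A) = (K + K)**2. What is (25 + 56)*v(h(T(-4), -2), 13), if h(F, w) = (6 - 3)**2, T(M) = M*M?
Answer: 26244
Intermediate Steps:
T(M) = M**2
h(F, w) = 9 (h(F, w) = 3**2 = 9)
v(K, A) = 4*K**2 (v(K, A) = (2*K)**2 = 4*K**2)
(25 + 56)*v(h(T(-4), -2), 13) = (25 + 56)*(4*9**2) = 81*(4*81) = 81*324 = 26244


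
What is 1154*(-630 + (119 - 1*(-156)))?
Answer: -409670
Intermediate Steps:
1154*(-630 + (119 - 1*(-156))) = 1154*(-630 + (119 + 156)) = 1154*(-630 + 275) = 1154*(-355) = -409670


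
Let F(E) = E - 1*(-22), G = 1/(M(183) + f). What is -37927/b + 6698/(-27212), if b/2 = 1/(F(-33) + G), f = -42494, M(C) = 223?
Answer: 119973296286563/575139226 ≈ 2.0860e+5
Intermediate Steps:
G = -1/42271 (G = 1/(223 - 42494) = 1/(-42271) = -1/42271 ≈ -2.3657e-5)
F(E) = 22 + E (F(E) = E + 22 = 22 + E)
b = -42271/232491 (b = 2/((22 - 33) - 1/42271) = 2/(-11 - 1/42271) = 2/(-464982/42271) = 2*(-42271/464982) = -42271/232491 ≈ -0.18182)
-37927/b + 6698/(-27212) = -37927/(-42271/232491) + 6698/(-27212) = -37927*(-232491/42271) + 6698*(-1/27212) = 8817686157/42271 - 3349/13606 = 119973296286563/575139226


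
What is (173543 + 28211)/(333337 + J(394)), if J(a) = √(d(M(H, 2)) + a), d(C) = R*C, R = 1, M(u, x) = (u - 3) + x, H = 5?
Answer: 67252073098/111113555171 - 201754*√398/111113555171 ≈ 0.60522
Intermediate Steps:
M(u, x) = -3 + u + x (M(u, x) = (-3 + u) + x = -3 + u + x)
d(C) = C (d(C) = 1*C = C)
J(a) = √(4 + a) (J(a) = √((-3 + 5 + 2) + a) = √(4 + a))
(173543 + 28211)/(333337 + J(394)) = (173543 + 28211)/(333337 + √(4 + 394)) = 201754/(333337 + √398)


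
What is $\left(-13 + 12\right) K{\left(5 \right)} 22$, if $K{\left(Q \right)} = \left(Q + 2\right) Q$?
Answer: $-770$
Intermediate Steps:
$K{\left(Q \right)} = Q \left(2 + Q\right)$ ($K{\left(Q \right)} = \left(2 + Q\right) Q = Q \left(2 + Q\right)$)
$\left(-13 + 12\right) K{\left(5 \right)} 22 = \left(-13 + 12\right) 5 \left(2 + 5\right) 22 = - 5 \cdot 7 \cdot 22 = \left(-1\right) 35 \cdot 22 = \left(-35\right) 22 = -770$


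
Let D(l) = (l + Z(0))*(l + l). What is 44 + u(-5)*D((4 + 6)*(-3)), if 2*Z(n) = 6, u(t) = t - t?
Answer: 44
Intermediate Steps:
u(t) = 0
Z(n) = 3 (Z(n) = (½)*6 = 3)
D(l) = 2*l*(3 + l) (D(l) = (l + 3)*(l + l) = (3 + l)*(2*l) = 2*l*(3 + l))
44 + u(-5)*D((4 + 6)*(-3)) = 44 + 0*(2*((4 + 6)*(-3))*(3 + (4 + 6)*(-3))) = 44 + 0*(2*(10*(-3))*(3 + 10*(-3))) = 44 + 0*(2*(-30)*(3 - 30)) = 44 + 0*(2*(-30)*(-27)) = 44 + 0*1620 = 44 + 0 = 44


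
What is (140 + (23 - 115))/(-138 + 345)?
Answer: 16/69 ≈ 0.23188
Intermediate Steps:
(140 + (23 - 115))/(-138 + 345) = (140 - 92)/207 = 48*(1/207) = 16/69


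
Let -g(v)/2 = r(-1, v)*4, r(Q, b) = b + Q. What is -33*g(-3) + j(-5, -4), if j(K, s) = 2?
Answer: -1054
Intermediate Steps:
r(Q, b) = Q + b
g(v) = 8 - 8*v (g(v) = -2*(-1 + v)*4 = -2*(-4 + 4*v) = 8 - 8*v)
-33*g(-3) + j(-5, -4) = -33*(8 - 8*(-3)) + 2 = -33*(8 + 24) + 2 = -33*32 + 2 = -1056 + 2 = -1054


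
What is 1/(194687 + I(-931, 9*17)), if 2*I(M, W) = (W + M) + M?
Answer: 2/387665 ≈ 5.1591e-6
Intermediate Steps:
I(M, W) = M + W/2 (I(M, W) = ((W + M) + M)/2 = ((M + W) + M)/2 = (W + 2*M)/2 = M + W/2)
1/(194687 + I(-931, 9*17)) = 1/(194687 + (-931 + (9*17)/2)) = 1/(194687 + (-931 + (½)*153)) = 1/(194687 + (-931 + 153/2)) = 1/(194687 - 1709/2) = 1/(387665/2) = 2/387665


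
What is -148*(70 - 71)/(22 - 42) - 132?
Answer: -697/5 ≈ -139.40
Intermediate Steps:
-148*(70 - 71)/(22 - 42) - 132 = -(-148)/(-20) - 132 = -(-148)*(-1)/20 - 132 = -148*1/20 - 132 = -37/5 - 132 = -697/5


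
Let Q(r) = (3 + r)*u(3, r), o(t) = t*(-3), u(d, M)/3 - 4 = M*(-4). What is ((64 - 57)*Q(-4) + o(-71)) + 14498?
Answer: 14291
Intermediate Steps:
u(d, M) = 12 - 12*M (u(d, M) = 12 + 3*(M*(-4)) = 12 + 3*(-4*M) = 12 - 12*M)
o(t) = -3*t
Q(r) = (3 + r)*(12 - 12*r)
((64 - 57)*Q(-4) + o(-71)) + 14498 = ((64 - 57)*(-12*(-1 - 4)*(3 - 4)) - 3*(-71)) + 14498 = (7*(-12*(-5)*(-1)) + 213) + 14498 = (7*(-60) + 213) + 14498 = (-420 + 213) + 14498 = -207 + 14498 = 14291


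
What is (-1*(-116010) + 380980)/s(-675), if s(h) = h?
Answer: -99398/135 ≈ -736.28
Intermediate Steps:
(-1*(-116010) + 380980)/s(-675) = (-1*(-116010) + 380980)/(-675) = (116010 + 380980)*(-1/675) = 496990*(-1/675) = -99398/135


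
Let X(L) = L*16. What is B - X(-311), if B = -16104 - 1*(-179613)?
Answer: 168485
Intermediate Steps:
X(L) = 16*L
B = 163509 (B = -16104 + 179613 = 163509)
B - X(-311) = 163509 - 16*(-311) = 163509 - 1*(-4976) = 163509 + 4976 = 168485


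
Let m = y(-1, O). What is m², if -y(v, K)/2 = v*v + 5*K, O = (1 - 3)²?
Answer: 1764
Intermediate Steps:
O = 4 (O = (-2)² = 4)
y(v, K) = -10*K - 2*v² (y(v, K) = -2*(v*v + 5*K) = -2*(v² + 5*K) = -10*K - 2*v²)
m = -42 (m = -10*4 - 2*(-1)² = -40 - 2*1 = -40 - 2 = -42)
m² = (-42)² = 1764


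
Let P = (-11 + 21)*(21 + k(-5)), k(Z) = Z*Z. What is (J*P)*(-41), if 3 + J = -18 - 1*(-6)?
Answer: 282900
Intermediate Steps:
k(Z) = Z**2
P = 460 (P = (-11 + 21)*(21 + (-5)**2) = 10*(21 + 25) = 10*46 = 460)
J = -15 (J = -3 + (-18 - 1*(-6)) = -3 + (-18 + 6) = -3 - 12 = -15)
(J*P)*(-41) = -15*460*(-41) = -6900*(-41) = 282900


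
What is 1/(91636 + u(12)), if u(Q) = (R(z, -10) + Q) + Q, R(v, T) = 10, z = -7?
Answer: 1/91670 ≈ 1.0909e-5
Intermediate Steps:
u(Q) = 10 + 2*Q (u(Q) = (10 + Q) + Q = 10 + 2*Q)
1/(91636 + u(12)) = 1/(91636 + (10 + 2*12)) = 1/(91636 + (10 + 24)) = 1/(91636 + 34) = 1/91670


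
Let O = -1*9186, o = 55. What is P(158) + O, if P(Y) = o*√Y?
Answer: -9186 + 55*√158 ≈ -8494.7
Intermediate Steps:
O = -9186
P(Y) = 55*√Y
P(158) + O = 55*√158 - 9186 = -9186 + 55*√158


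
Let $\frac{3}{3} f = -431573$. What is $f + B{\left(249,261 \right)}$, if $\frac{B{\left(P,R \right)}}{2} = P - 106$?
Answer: $-431287$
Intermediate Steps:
$f = -431573$
$B{\left(P,R \right)} = -212 + 2 P$ ($B{\left(P,R \right)} = 2 \left(P - 106\right) = 2 \left(-106 + P\right) = -212 + 2 P$)
$f + B{\left(249,261 \right)} = -431573 + \left(-212 + 2 \cdot 249\right) = -431573 + \left(-212 + 498\right) = -431573 + 286 = -431287$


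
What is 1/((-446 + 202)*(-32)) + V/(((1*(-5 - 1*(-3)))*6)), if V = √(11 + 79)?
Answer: 1/7808 - √10/4 ≈ -0.79044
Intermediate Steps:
V = 3*√10 (V = √90 = 3*√10 ≈ 9.4868)
1/((-446 + 202)*(-32)) + V/(((1*(-5 - 1*(-3)))*6)) = 1/((-446 + 202)*(-32)) + (3*√10)/(((1*(-5 - 1*(-3)))*6)) = -1/32/(-244) + (3*√10)/(((1*(-5 + 3))*6)) = -1/244*(-1/32) + (3*√10)/(((1*(-2))*6)) = 1/7808 + (3*√10)/((-2*6)) = 1/7808 + (3*√10)/(-12) = 1/7808 + (3*√10)*(-1/12) = 1/7808 - √10/4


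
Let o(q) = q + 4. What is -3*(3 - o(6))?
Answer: 21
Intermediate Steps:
o(q) = 4 + q
-3*(3 - o(6)) = -3*(3 - (4 + 6)) = -3*(3 - 1*10) = -3*(3 - 10) = -3*(-7) = 21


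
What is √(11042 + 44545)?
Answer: √55587 ≈ 235.77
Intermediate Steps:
√(11042 + 44545) = √55587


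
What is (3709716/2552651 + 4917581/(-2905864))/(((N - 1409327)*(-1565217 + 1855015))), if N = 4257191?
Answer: -1772937882607/6121831279823884286683008 ≈ -2.8961e-13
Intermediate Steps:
(3709716/2552651 + 4917581/(-2905864))/(((N - 1409327)*(-1565217 + 1855015))) = (3709716/2552651 + 4917581/(-2905864))/(((4257191 - 1409327)*(-1565217 + 1855015))) = (3709716*(1/2552651) + 4917581*(-1/2905864))/((2847864*289798)) = (3709716/2552651 - 4917581/2905864)/825305291472 = -1772937882607/7417656645464*1/825305291472 = -1772937882607/6121831279823884286683008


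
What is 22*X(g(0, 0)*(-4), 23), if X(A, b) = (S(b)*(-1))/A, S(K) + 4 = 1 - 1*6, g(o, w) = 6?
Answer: -33/4 ≈ -8.2500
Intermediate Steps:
S(K) = -9 (S(K) = -4 + (1 - 1*6) = -4 + (1 - 6) = -4 - 5 = -9)
X(A, b) = 9/A (X(A, b) = (-9*(-1))/A = 9/A)
22*X(g(0, 0)*(-4), 23) = 22*(9/((6*(-4)))) = 22*(9/(-24)) = 22*(9*(-1/24)) = 22*(-3/8) = -33/4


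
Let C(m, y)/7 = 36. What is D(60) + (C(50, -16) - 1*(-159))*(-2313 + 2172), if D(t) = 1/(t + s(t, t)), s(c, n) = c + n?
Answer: -10431179/180 ≈ -57951.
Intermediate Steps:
C(m, y) = 252 (C(m, y) = 7*36 = 252)
D(t) = 1/(3*t) (D(t) = 1/(t + (t + t)) = 1/(t + 2*t) = 1/(3*t))
D(60) + (C(50, -16) - 1*(-159))*(-2313 + 2172) = (1/3)/60 + (252 - 1*(-159))*(-2313 + 2172) = (1/3)*(1/60) + (252 + 159)*(-141) = 1/180 + 411*(-141) = 1/180 - 57951 = -10431179/180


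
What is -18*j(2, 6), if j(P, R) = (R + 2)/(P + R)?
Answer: -18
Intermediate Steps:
j(P, R) = (2 + R)/(P + R)
-18*j(2, 6) = -18*(2 + 6)/(2 + 6) = -18*8/8 = -9*8/4 = -18*1 = -18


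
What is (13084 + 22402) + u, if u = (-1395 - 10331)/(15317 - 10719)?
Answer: 7416041/209 ≈ 35483.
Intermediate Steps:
u = -533/209 (u = -11726/4598 = -11726*1/4598 = -533/209 ≈ -2.5502)
(13084 + 22402) + u = (13084 + 22402) - 533/209 = 35486 - 533/209 = 7416041/209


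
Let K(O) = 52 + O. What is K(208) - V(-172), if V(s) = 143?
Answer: 117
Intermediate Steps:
K(208) - V(-172) = (52 + 208) - 1*143 = 260 - 143 = 117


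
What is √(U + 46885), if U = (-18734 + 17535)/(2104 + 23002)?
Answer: 3*√3283568021974/25106 ≈ 216.53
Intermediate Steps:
U = -1199/25106 ≈ -0.047758
√(U + 46885) = √(-1199/25106 + 46885) = √(1177093611/25106) = 3*√3283568021974/25106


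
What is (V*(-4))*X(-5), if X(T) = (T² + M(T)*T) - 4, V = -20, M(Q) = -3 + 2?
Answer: 2080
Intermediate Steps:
M(Q) = -1
X(T) = -4 + T² - T (X(T) = (T² - T) - 4 = -4 + T² - T)
(V*(-4))*X(-5) = (-20*(-4))*(-4 + (-5)² - 1*(-5)) = 80*(-4 + 25 + 5) = 80*26 = 2080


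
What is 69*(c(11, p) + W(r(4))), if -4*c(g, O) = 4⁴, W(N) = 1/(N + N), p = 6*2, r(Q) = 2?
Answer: -17595/4 ≈ -4398.8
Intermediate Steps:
p = 12
W(N) = 1/(2*N)
c(g, O) = -64 (c(g, O) = -¼*4⁴ = -¼*256 = -64)
69*(c(11, p) + W(r(4))) = 69*(-64 + (½)/2) = 69*(-64 + (½)*(½)) = 69*(-64 + ¼) = 69*(-255/4) = -17595/4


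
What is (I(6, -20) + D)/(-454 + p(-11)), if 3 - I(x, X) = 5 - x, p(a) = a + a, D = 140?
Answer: -36/119 ≈ -0.30252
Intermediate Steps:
p(a) = 2*a
I(x, X) = -2 + x (I(x, X) = 3 - (5 - x) = 3 + (-5 + x) = -2 + x)
(I(6, -20) + D)/(-454 + p(-11)) = ((-2 + 6) + 140)/(-454 + 2*(-11)) = (4 + 140)/(-454 - 22) = 144/(-476) = 144*(-1/476) = -36/119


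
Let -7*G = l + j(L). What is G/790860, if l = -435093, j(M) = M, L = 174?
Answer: 144973/1845340 ≈ 0.078562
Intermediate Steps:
G = 434919/7 (G = -(-435093 + 174)/7 = -⅐*(-434919) = 434919/7 ≈ 62131.)
G/790860 = (434919/7)/790860 = (434919/7)*(1/790860) = 144973/1845340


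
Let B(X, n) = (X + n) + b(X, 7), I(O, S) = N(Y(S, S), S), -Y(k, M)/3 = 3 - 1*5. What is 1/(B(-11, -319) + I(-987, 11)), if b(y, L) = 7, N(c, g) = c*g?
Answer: -1/257 ≈ -0.0038911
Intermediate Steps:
Y(k, M) = 6 (Y(k, M) = -3*(3 - 1*5) = -3*(3 - 5) = -3*(-2) = 6)
I(O, S) = 6*S
B(X, n) = 7 + X + n (B(X, n) = (X + n) + 7 = 7 + X + n)
1/(B(-11, -319) + I(-987, 11)) = 1/((7 - 11 - 319) + 6*11) = 1/(-323 + 66) = 1/(-257) = -1/257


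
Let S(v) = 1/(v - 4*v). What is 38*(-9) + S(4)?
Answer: -4105/12 ≈ -342.08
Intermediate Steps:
S(v) = -1/(3*v) (S(v) = 1/(-3*v) = -1/(3*v))
38*(-9) + S(4) = 38*(-9) - ⅓/4 = -342 - ⅓*¼ = -342 - 1/12 = -4105/12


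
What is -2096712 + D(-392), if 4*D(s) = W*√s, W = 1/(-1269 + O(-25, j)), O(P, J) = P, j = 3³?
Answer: -2096712 - 7*I*√2/2588 ≈ -2.0967e+6 - 0.0038252*I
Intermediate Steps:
j = 27
W = -1/1294 (W = 1/(-1269 - 25) = 1/(-1294) = -1/1294 ≈ -0.00077280)
D(s) = -√s/5176 (D(s) = (-√s/1294)/4 = -√s/5176)
-2096712 + D(-392) = -2096712 - 7*I*√2/2588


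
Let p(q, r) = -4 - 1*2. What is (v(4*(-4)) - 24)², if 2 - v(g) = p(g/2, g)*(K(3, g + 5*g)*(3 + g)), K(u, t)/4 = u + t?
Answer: 840652036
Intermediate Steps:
K(u, t) = 4*t + 4*u (K(u, t) = 4*(u + t) = 4*(t + u) = 4*t + 4*u)
p(q, r) = -6 (p(q, r) = -4 - 2 = -6)
v(g) = 2 + 6*(3 + g)*(12 + 24*g) (v(g) = 2 - (-6)*(4*(g + 5*g) + 4*3)*(3 + g) = 2 - (-6)*(4*(6*g) + 12)*(3 + g) = 2 - (-6)*(24*g + 12)*(3 + g) = 2 - (-6)*(12 + 24*g)*(3 + g) = 2 - (-6)*(3 + g)*(12 + 24*g) = 2 + 6*(3 + g)*(12 + 24*g))
(v(4*(-4)) - 24)² = ((218 + 144*(4*(-4))² + 504*(4*(-4))) - 24)² = ((218 + 144*(-16)² + 504*(-16)) - 24)² = ((218 + 144*256 - 8064) - 24)² = ((218 + 36864 - 8064) - 24)² = (29018 - 24)² = 28994² = 840652036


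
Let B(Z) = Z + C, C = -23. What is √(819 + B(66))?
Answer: √862 ≈ 29.360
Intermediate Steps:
B(Z) = -23 + Z (B(Z) = Z - 23 = -23 + Z)
√(819 + B(66)) = √(819 + (-23 + 66)) = √(819 + 43) = √862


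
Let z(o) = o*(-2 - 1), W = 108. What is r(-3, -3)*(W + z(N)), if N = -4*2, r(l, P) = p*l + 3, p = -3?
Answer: 1584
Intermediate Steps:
r(l, P) = 3 - 3*l (r(l, P) = -3*l + 3 = 3 - 3*l)
N = -8
z(o) = -3*o (z(o) = o*(-3) = -3*o)
r(-3, -3)*(W + z(N)) = (3 - 3*(-3))*(108 - 3*(-8)) = (3 + 9)*(108 + 24) = 12*132 = 1584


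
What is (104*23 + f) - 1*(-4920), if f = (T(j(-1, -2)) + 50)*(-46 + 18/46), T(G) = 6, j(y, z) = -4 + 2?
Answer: 109432/23 ≈ 4757.9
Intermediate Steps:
j(y, z) = -2
f = -58744/23 (f = (6 + 50)*(-46 + 18/46) = 56*(-46 + 18*(1/46)) = 56*(-46 + 9/23) = 56*(-1049/23) = -58744/23 ≈ -2554.1)
(104*23 + f) - 1*(-4920) = (104*23 - 58744/23) - 1*(-4920) = (2392 - 58744/23) + 4920 = -3728/23 + 4920 = 109432/23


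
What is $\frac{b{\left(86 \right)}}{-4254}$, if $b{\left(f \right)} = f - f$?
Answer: $0$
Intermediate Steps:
$b{\left(f \right)} = 0$
$\frac{b{\left(86 \right)}}{-4254} = \frac{0}{-4254} = 0 \left(- \frac{1}{4254}\right) = 0$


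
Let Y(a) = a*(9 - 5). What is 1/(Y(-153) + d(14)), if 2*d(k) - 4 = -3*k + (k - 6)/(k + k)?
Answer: -7/4416 ≈ -0.0015851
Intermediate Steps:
Y(a) = 4*a (Y(a) = a*4 = 4*a)
d(k) = 2 - 3*k/2 + (-6 + k)/(4*k) (d(k) = 2 + (-3*k + (k - 6)/(k + k))/2 = 2 + (-3*k + (-6 + k)/((2*k)))/2 = 2 + (-3*k + (-6 + k)*(1/(2*k)))/2 = 2 + (-3*k + (-6 + k)/(2*k))/2 = 2 + (-3*k/2 + (-6 + k)/(4*k)) = 2 - 3*k/2 + (-6 + k)/(4*k))
1/(Y(-153) + d(14)) = 1/(4*(-153) + (3/4)*(-2 - 2*14**2 + 3*14)/14) = 1/(-612 + (3/4)*(1/14)*(-2 - 2*196 + 42)) = 1/(-612 + (3/4)*(1/14)*(-2 - 392 + 42)) = 1/(-612 + (3/4)*(1/14)*(-352)) = 1/(-612 - 132/7) = 1/(-4416/7) = -7/4416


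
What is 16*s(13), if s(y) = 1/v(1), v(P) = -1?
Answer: -16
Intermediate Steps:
s(y) = -1 (s(y) = 1/(-1) = -1)
16*s(13) = 16*(-1) = -16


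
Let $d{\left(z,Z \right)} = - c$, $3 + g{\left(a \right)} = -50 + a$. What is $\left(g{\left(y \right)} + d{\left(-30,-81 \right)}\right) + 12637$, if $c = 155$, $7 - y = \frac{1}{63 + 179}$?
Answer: $\frac{3009511}{242} \approx 12436.0$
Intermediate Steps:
$y = \frac{1693}{242}$ ($y = 7 - \frac{1}{63 + 179} = 7 - \frac{1}{242} = \frac{1693}{242} \approx 6.9959$)
$g{\left(a \right)} = -53 + a$ ($g{\left(a \right)} = -3 + \left(-50 + a\right) = -53 + a$)
$d{\left(z,Z \right)} = -155$ ($d{\left(z,Z \right)} = \left(-1\right) 155 = -155$)
$\left(g{\left(y \right)} + d{\left(-30,-81 \right)}\right) + 12637 = \left(\left(-53 + \frac{1693}{242}\right) - 155\right) + 12637 = \left(- \frac{11133}{242} - 155\right) + 12637 = - \frac{48643}{242} + 12637 = \frac{3009511}{242}$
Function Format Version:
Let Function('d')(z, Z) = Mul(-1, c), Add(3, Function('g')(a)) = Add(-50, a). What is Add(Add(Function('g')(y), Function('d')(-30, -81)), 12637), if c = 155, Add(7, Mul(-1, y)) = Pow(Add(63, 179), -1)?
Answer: Rational(3009511, 242) ≈ 12436.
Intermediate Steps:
y = Rational(1693, 242) (y = Add(7, Mul(-1, Pow(Add(63, 179), -1))) = Add(7, Mul(-1, Pow(242, -1))) = Add(7, Mul(-1, Rational(1, 242))) = Add(7, Rational(-1, 242)) = Rational(1693, 242) ≈ 6.9959)
Function('g')(a) = Add(-53, a) (Function('g')(a) = Add(-3, Add(-50, a)) = Add(-53, a))
Function('d')(z, Z) = -155 (Function('d')(z, Z) = Mul(-1, 155) = -155)
Add(Add(Function('g')(y), Function('d')(-30, -81)), 12637) = Add(Add(Add(-53, Rational(1693, 242)), -155), 12637) = Add(Add(Rational(-11133, 242), -155), 12637) = Add(Rational(-48643, 242), 12637) = Rational(3009511, 242)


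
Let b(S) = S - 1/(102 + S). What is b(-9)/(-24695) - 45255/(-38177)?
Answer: 103966209251/87678634395 ≈ 1.1858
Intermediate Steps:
b(-9)/(-24695) - 45255/(-38177) = ((-1 + (-9)² + 102*(-9))/(102 - 9))/(-24695) - 45255/(-38177) = ((-1 + 81 - 918)/93)*(-1/24695) - 45255*(-1/38177) = ((1/93)*(-838))*(-1/24695) + 45255/38177 = -838/93*(-1/24695) + 45255/38177 = 838/2296635 + 45255/38177 = 103966209251/87678634395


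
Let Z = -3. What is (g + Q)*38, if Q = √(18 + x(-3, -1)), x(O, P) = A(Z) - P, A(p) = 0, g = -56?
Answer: -2128 + 38*√19 ≈ -1962.4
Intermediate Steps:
x(O, P) = -P (x(O, P) = 0 - P = -P)
Q = √19 (Q = √(18 - 1*(-1)) = √(18 + 1) = √19 ≈ 4.3589)
(g + Q)*38 = (-56 + √19)*38 = -2128 + 38*√19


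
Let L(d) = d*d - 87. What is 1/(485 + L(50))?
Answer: 1/2898 ≈ 0.00034507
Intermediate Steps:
L(d) = -87 + d² (L(d) = d² - 87 = -87 + d²)
1/(485 + L(50)) = 1/(485 + (-87 + 50²)) = 1/(485 + (-87 + 2500)) = 1/(485 + 2413) = 1/2898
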